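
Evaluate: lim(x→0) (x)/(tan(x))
This is a 0/0 indeterminate form.

Apply L'Hôpital's rule: differentiate numerator and denominator separately.
  f(x) = x   ⇒   f'(x) = 1
  g(x) = tan(x)   ⇒   g'(x) = tan(x)^2 + 1
  lim(x→0) f'(x)/g'(x) = lim(x→0) (1)/(tan(x)^2 + 1)
  = 1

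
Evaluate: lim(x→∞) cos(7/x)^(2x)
This is an exponential indeterminate form.

For exponential indeterminate forms, take the natural log:
  Let L = lim(x→∞) cos(7/x)^(2x)
  Then ln(L) = lim(x→∞) [exponent × ln(base)]
  Evaluate using L'Hôpital or standard limits, then exponentiate.
  L = 1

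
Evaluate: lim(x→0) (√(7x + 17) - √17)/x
This is a standard limit.

Factor or rationalize the expression:
  lim(x→0) (√(7x + 17) - √17)/x = 7·sqrt(17)/34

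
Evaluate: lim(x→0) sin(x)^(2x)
This is an exponential indeterminate form.

For exponential indeterminate forms, take the natural log:
  Let L = lim(x→0) sin(x)^(2x)
  Then ln(L) = lim(x→0) [exponent × ln(base)]
  Evaluate using L'Hôpital or standard limits, then exponentiate.
  L = 1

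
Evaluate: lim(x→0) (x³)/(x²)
This is a 0/0 indeterminate form.

Apply L'Hôpital's rule: differentiate numerator and denominator separately.
  f(x) = x^3   ⇒   f'(x) = 3·x^2
  g(x) = x^2   ⇒   g'(x) = 2·x
  lim(x→0) f'(x)/g'(x) = lim(x→0) (3·x^2)/(2·x)
  = 0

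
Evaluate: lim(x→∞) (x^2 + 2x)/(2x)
This is an ∞/∞ indeterminate form.

Apply L'Hôpital's rule: differentiate numerator and denominator separately.
  f(x) = x^2 + 2·x   ⇒   f'(x) = 2·x + 2
  g(x) = 2·x   ⇒   g'(x) = 2
  lim(x→∞) f'(x)/g'(x) = lim(x→∞) (2·x + 2)/(2)
  = ∞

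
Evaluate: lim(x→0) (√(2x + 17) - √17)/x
This is a standard limit.

Factor or rationalize the expression:
  lim(x→0) (√(2x + 17) - √17)/x = sqrt(17)/17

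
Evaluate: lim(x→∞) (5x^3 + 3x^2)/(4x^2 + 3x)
This is an ∞/∞ indeterminate form.

Apply L'Hôpital's rule: differentiate numerator and denominator separately.
  f(x) = 5·x^3 + 3·x^2   ⇒   f'(x) = 15·x^2 + 6·x
  g(x) = 4·x^2 + 3·x   ⇒   g'(x) = 8·x + 3
  lim(x→∞) f'(x)/g'(x) = lim(x→∞) (15·x^2 + 6·x)/(8·x + 3)
  = ∞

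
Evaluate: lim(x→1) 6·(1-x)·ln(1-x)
This is a 0·∞ indeterminate form.

Rewrite 0·∞ as a quotient (0/0 or ∞/∞ form), then apply L'Hôpital's rule:
  lim(x→1) 6·(1-x)·ln(1-x) = 0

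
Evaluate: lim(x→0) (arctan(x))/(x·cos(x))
This is a 0/0 indeterminate form.

Apply L'Hôpital's rule: differentiate numerator and denominator separately.
  f(x) = atan(x)   ⇒   f'(x) = 1/(x^2 + 1)
  g(x) = x·cos(x)   ⇒   g'(x) = -x·sin(x) + cos(x)
  lim(x→0) f'(x)/g'(x) = lim(x→0) (1/(x^2 + 1))/(-x·sin(x) + cos(x))
  = 1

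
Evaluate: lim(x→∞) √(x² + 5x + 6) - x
This is an ∞-∞ indeterminate form.

Combine fractions or rationalize to convert ∞-∞ to 0/0 form:
  lim(x→∞) √(x² + 5x + 6) - x = 5/2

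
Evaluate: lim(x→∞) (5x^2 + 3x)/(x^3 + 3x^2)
This is an ∞/∞ indeterminate form.

Apply L'Hôpital's rule: differentiate numerator and denominator separately.
  f(x) = 5·x^2 + 3·x   ⇒   f'(x) = 10·x + 3
  g(x) = x^3 + 3·x^2   ⇒   g'(x) = 3·x^2 + 6·x
  lim(x→∞) f'(x)/g'(x) = lim(x→∞) (10·x + 3)/(3·x^2 + 6·x)
  = 0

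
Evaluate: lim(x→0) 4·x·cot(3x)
This is a 0·∞ indeterminate form.

Rewrite 0·∞ as a quotient (0/0 or ∞/∞ form), then apply L'Hôpital's rule:
  lim(x→0) 4·x·cot(3x) = 4/3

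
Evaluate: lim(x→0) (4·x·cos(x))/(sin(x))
This is a 0/0 indeterminate form.

Apply L'Hôpital's rule: differentiate numerator and denominator separately.
  f(x) = 4·x·cos(x)   ⇒   f'(x) = -4·x·sin(x) + 4·cos(x)
  g(x) = sin(x)   ⇒   g'(x) = cos(x)
  lim(x→0) f'(x)/g'(x) = lim(x→0) (-4·x·sin(x) + 4·cos(x))/(cos(x))
  = 4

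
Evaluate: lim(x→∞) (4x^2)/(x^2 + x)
This is an ∞/∞ indeterminate form.

Apply L'Hôpital's rule: differentiate numerator and denominator separately.
  f(x) = 4·x^2   ⇒   f'(x) = 8·x
  g(x) = x^2 + x   ⇒   g'(x) = 2·x + 1
  lim(x→∞) f'(x)/g'(x) = lim(x→∞) (8·x)/(2·x + 1)
  = 4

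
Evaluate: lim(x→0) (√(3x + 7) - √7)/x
This is a standard limit.

Factor or rationalize the expression:
  lim(x→0) (√(3x + 7) - √7)/x = 3·sqrt(7)/14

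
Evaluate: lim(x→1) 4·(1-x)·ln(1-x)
This is a 0·∞ indeterminate form.

Rewrite 0·∞ as a quotient (0/0 or ∞/∞ form), then apply L'Hôpital's rule:
  lim(x→1) 4·(1-x)·ln(1-x) = 0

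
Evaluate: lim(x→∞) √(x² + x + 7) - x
This is an ∞-∞ indeterminate form.

Combine fractions or rationalize to convert ∞-∞ to 0/0 form:
  lim(x→∞) √(x² + x + 7) - x = 1/2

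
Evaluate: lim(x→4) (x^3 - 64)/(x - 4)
This is a standard limit.

Factor or rationalize the expression:
  lim(x→4) (x^3 - 64)/(x - 4) = 48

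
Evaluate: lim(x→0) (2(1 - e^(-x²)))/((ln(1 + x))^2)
This is a 0/0 indeterminate form.

Apply L'Hôpital's rule: differentiate numerator and denominator separately.
  f(x) = 2 - 2·e^(-x^2)   ⇒   f'(x) = 4·x·e^(-x^2)
  g(x) = ln(x + 1)^2   ⇒   g'(x) = 2·ln(x + 1)/(x + 1)
  lim(x→0) f'(x)/g'(x) = lim(x→0) (4·x·e^(-x^2))/(2·ln(x + 1)/(x + 1))
  = 2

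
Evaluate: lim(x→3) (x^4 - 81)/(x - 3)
This is a standard limit.

Factor or rationalize the expression:
  lim(x→3) (x^4 - 81)/(x - 3) = 108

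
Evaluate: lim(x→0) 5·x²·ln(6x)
This is a 0·∞ indeterminate form.

Rewrite 0·∞ as a quotient (0/0 or ∞/∞ form), then apply L'Hôpital's rule:
  lim(x→0) 5·x²·ln(6x) = 0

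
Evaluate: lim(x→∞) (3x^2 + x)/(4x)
This is an ∞/∞ indeterminate form.

Apply L'Hôpital's rule: differentiate numerator and denominator separately.
  f(x) = 3·x^2 + x   ⇒   f'(x) = 6·x + 1
  g(x) = 4·x   ⇒   g'(x) = 4
  lim(x→∞) f'(x)/g'(x) = lim(x→∞) (6·x + 1)/(4)
  = ∞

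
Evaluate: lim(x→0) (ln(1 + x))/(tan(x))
This is a 0/0 indeterminate form.

Apply L'Hôpital's rule: differentiate numerator and denominator separately.
  f(x) = ln(x + 1)   ⇒   f'(x) = 1/(x + 1)
  g(x) = tan(x)   ⇒   g'(x) = tan(x)^2 + 1
  lim(x→0) f'(x)/g'(x) = lim(x→0) (1/(x + 1))/(tan(x)^2 + 1)
  = 1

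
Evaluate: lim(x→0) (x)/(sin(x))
This is a 0/0 indeterminate form.

Apply L'Hôpital's rule: differentiate numerator and denominator separately.
  f(x) = x   ⇒   f'(x) = 1
  g(x) = sin(x)   ⇒   g'(x) = cos(x)
  lim(x→0) f'(x)/g'(x) = lim(x→0) (1)/(cos(x))
  = 1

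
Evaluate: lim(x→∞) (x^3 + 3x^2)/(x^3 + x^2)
This is an ∞/∞ indeterminate form.

Apply L'Hôpital's rule: differentiate numerator and denominator separately.
  f(x) = x^3 + 3·x^2   ⇒   f'(x) = 3·x^2 + 6·x
  g(x) = x^3 + x^2   ⇒   g'(x) = 3·x^2 + 2·x
  lim(x→∞) f'(x)/g'(x) = lim(x→∞) (3·x^2 + 6·x)/(3·x^2 + 2·x)
  = 1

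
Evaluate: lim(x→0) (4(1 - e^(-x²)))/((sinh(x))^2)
This is a 0/0 indeterminate form.

Apply L'Hôpital's rule: differentiate numerator and denominator separately.
  f(x) = 4 - 4·e^(-x^2)   ⇒   f'(x) = 8·x·e^(-x^2)
  g(x) = sinh(x)^2   ⇒   g'(x) = 2·sinh(x)·cosh(x)
  lim(x→0) f'(x)/g'(x) = lim(x→0) (8·x·e^(-x^2))/(2·sinh(x)·cosh(x))
  = 4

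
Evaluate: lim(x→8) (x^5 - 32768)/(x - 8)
This is a standard limit.

Factor or rationalize the expression:
  lim(x→8) (x^5 - 32768)/(x - 8) = 20480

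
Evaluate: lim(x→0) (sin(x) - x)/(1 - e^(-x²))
This is a 0/0 indeterminate form.

Apply L'Hôpital's rule: differentiate numerator and denominator separately.
  f(x) = -x + sin(x)   ⇒   f'(x) = cos(x) - 1
  g(x) = 1 - e^(-x^2)   ⇒   g'(x) = 2·x·e^(-x^2)
  lim(x→0) f'(x)/g'(x) = lim(x→0) (cos(x) - 1)/(2·x·e^(-x^2))
  = 0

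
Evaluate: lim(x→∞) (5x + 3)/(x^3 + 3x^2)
This is an ∞/∞ indeterminate form.

Apply L'Hôpital's rule: differentiate numerator and denominator separately.
  f(x) = 5·x + 3   ⇒   f'(x) = 5
  g(x) = x^3 + 3·x^2   ⇒   g'(x) = 3·x^2 + 6·x
  lim(x→∞) f'(x)/g'(x) = lim(x→∞) (5)/(3·x^2 + 6·x)
  = 0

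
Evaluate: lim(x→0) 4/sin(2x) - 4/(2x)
This is an ∞-∞ indeterminate form.

Combine fractions or rationalize to convert ∞-∞ to 0/0 form:
  lim(x→0) 4/sin(2x) - 4/(2x) = 0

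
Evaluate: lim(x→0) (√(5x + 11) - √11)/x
This is a standard limit.

Factor or rationalize the expression:
  lim(x→0) (√(5x + 11) - √11)/x = 5·sqrt(11)/22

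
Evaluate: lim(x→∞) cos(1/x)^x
This is an exponential indeterminate form.

For exponential indeterminate forms, take the natural log:
  Let L = lim(x→∞) cos(1/x)^x
  Then ln(L) = lim(x→∞) [exponent × ln(base)]
  Evaluate using L'Hôpital or standard limits, then exponentiate.
  L = 1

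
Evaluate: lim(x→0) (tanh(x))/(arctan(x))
This is a 0/0 indeterminate form.

Apply L'Hôpital's rule: differentiate numerator and denominator separately.
  f(x) = tanh(x)   ⇒   f'(x) = 1 - tanh(x)^2
  g(x) = atan(x)   ⇒   g'(x) = 1/(x^2 + 1)
  lim(x→0) f'(x)/g'(x) = lim(x→0) (1 - tanh(x)^2)/(1/(x^2 + 1))
  = 1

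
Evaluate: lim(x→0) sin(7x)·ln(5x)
This is a 0·∞ indeterminate form.

Rewrite 0·∞ as a quotient (0/0 or ∞/∞ form), then apply L'Hôpital's rule:
  lim(x→0) sin(7x)·ln(5x) = 0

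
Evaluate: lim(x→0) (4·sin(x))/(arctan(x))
This is a 0/0 indeterminate form.

Apply L'Hôpital's rule: differentiate numerator and denominator separately.
  f(x) = 4·sin(x)   ⇒   f'(x) = 4·cos(x)
  g(x) = atan(x)   ⇒   g'(x) = 1/(x^2 + 1)
  lim(x→0) f'(x)/g'(x) = lim(x→0) (4·cos(x))/(1/(x^2 + 1))
  = 4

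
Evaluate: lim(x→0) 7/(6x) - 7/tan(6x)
This is an ∞-∞ indeterminate form.

Combine fractions or rationalize to convert ∞-∞ to 0/0 form:
  lim(x→0) 7/(6x) - 7/tan(6x) = 0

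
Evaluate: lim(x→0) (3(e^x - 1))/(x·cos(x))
This is a 0/0 indeterminate form.

Apply L'Hôpital's rule: differentiate numerator and denominator separately.
  f(x) = 3·e^(x) - 3   ⇒   f'(x) = 3·e^(x)
  g(x) = x·cos(x)   ⇒   g'(x) = -x·sin(x) + cos(x)
  lim(x→0) f'(x)/g'(x) = lim(x→0) (3·e^(x))/(-x·sin(x) + cos(x))
  = 3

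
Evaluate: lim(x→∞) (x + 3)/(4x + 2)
This is an ∞/∞ indeterminate form.

Apply L'Hôpital's rule: differentiate numerator and denominator separately.
  f(x) = x + 3   ⇒   f'(x) = 1
  g(x) = 4·x + 2   ⇒   g'(x) = 4
  lim(x→∞) f'(x)/g'(x) = lim(x→∞) (1)/(4)
  = 1/4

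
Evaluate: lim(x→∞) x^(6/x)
This is an exponential indeterminate form.

For exponential indeterminate forms, take the natural log:
  Let L = lim(x→∞) x^(6/x)
  Then ln(L) = lim(x→∞) [exponent × ln(base)]
  Evaluate using L'Hôpital or standard limits, then exponentiate.
  L = 1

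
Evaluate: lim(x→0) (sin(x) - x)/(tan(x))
This is a 0/0 indeterminate form.

Apply L'Hôpital's rule: differentiate numerator and denominator separately.
  f(x) = -x + sin(x)   ⇒   f'(x) = cos(x) - 1
  g(x) = tan(x)   ⇒   g'(x) = tan(x)^2 + 1
  lim(x→0) f'(x)/g'(x) = lim(x→0) (cos(x) - 1)/(tan(x)^2 + 1)
  = 0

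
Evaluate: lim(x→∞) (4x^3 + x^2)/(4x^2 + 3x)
This is an ∞/∞ indeterminate form.

Apply L'Hôpital's rule: differentiate numerator and denominator separately.
  f(x) = 4·x^3 + x^2   ⇒   f'(x) = 12·x^2 + 2·x
  g(x) = 4·x^2 + 3·x   ⇒   g'(x) = 8·x + 3
  lim(x→∞) f'(x)/g'(x) = lim(x→∞) (12·x^2 + 2·x)/(8·x + 3)
  = ∞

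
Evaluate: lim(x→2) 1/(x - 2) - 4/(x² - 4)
This is an ∞-∞ indeterminate form.

Combine fractions or rationalize to convert ∞-∞ to 0/0 form:
  lim(x→2) 1/(x - 2) - 4/(x² - 4) = 1/4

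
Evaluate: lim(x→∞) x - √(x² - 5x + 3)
This is an ∞-∞ indeterminate form.

Combine fractions or rationalize to convert ∞-∞ to 0/0 form:
  lim(x→∞) x - √(x² - 5x + 3) = 5/2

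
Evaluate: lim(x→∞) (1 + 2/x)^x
This is an exponential indeterminate form.

For exponential indeterminate forms, take the natural log:
  Let L = lim(x→∞) (1 + 2/x)^x
  Then ln(L) = lim(x→∞) [exponent × ln(base)]
  Evaluate using L'Hôpital or standard limits, then exponentiate.
  L = e²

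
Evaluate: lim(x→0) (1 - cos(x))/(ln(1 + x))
This is a 0/0 indeterminate form.

Apply L'Hôpital's rule: differentiate numerator and denominator separately.
  f(x) = 1 - cos(x)   ⇒   f'(x) = sin(x)
  g(x) = ln(x + 1)   ⇒   g'(x) = 1/(x + 1)
  lim(x→0) f'(x)/g'(x) = lim(x→0) (sin(x))/(1/(x + 1))
  = 0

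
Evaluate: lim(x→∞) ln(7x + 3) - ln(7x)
This is an ∞-∞ indeterminate form.

Combine fractions or rationalize to convert ∞-∞ to 0/0 form:
  lim(x→∞) ln(7x + 3) - ln(7x) = 0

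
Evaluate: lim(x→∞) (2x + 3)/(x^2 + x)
This is an ∞/∞ indeterminate form.

Apply L'Hôpital's rule: differentiate numerator and denominator separately.
  f(x) = 2·x + 3   ⇒   f'(x) = 2
  g(x) = x^2 + x   ⇒   g'(x) = 2·x + 1
  lim(x→∞) f'(x)/g'(x) = lim(x→∞) (2)/(2·x + 1)
  = 0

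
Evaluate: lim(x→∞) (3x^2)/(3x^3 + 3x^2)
This is an ∞/∞ indeterminate form.

Apply L'Hôpital's rule: differentiate numerator and denominator separately.
  f(x) = 3·x^2   ⇒   f'(x) = 6·x
  g(x) = 3·x^3 + 3·x^2   ⇒   g'(x) = 9·x^2 + 6·x
  lim(x→∞) f'(x)/g'(x) = lim(x→∞) (6·x)/(9·x^2 + 6·x)
  = 0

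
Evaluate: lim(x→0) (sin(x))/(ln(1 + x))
This is a 0/0 indeterminate form.

Apply L'Hôpital's rule: differentiate numerator and denominator separately.
  f(x) = sin(x)   ⇒   f'(x) = cos(x)
  g(x) = ln(x + 1)   ⇒   g'(x) = 1/(x + 1)
  lim(x→0) f'(x)/g'(x) = lim(x→0) (cos(x))/(1/(x + 1))
  = 1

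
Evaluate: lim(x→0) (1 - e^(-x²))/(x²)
This is a 0/0 indeterminate form.

Apply L'Hôpital's rule: differentiate numerator and denominator separately.
  f(x) = 1 - e^(-x^2)   ⇒   f'(x) = 2·x·e^(-x^2)
  g(x) = x^2   ⇒   g'(x) = 2·x
  lim(x→0) f'(x)/g'(x) = lim(x→0) (2·x·e^(-x^2))/(2·x)
  = 1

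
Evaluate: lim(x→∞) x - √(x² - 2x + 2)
This is an ∞-∞ indeterminate form.

Combine fractions or rationalize to convert ∞-∞ to 0/0 form:
  lim(x→∞) x - √(x² - 2x + 2) = 1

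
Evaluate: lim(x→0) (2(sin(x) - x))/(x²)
This is a 0/0 indeterminate form.

Apply L'Hôpital's rule: differentiate numerator and denominator separately.
  f(x) = -2·x + 2·sin(x)   ⇒   f'(x) = 2·cos(x) - 2
  g(x) = x^2   ⇒   g'(x) = 2·x
  lim(x→0) f'(x)/g'(x) = lim(x→0) (2·cos(x) - 2)/(2·x)
  = 0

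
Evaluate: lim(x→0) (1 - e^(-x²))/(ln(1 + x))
This is a 0/0 indeterminate form.

Apply L'Hôpital's rule: differentiate numerator and denominator separately.
  f(x) = 1 - e^(-x^2)   ⇒   f'(x) = 2·x·e^(-x^2)
  g(x) = ln(x + 1)   ⇒   g'(x) = 1/(x + 1)
  lim(x→0) f'(x)/g'(x) = lim(x→0) (2·x·e^(-x^2))/(1/(x + 1))
  = 0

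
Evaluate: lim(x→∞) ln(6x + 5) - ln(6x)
This is an ∞-∞ indeterminate form.

Combine fractions or rationalize to convert ∞-∞ to 0/0 form:
  lim(x→∞) ln(6x + 5) - ln(6x) = 0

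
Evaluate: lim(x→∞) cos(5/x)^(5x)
This is an exponential indeterminate form.

For exponential indeterminate forms, take the natural log:
  Let L = lim(x→∞) cos(5/x)^(5x)
  Then ln(L) = lim(x→∞) [exponent × ln(base)]
  Evaluate using L'Hôpital or standard limits, then exponentiate.
  L = 1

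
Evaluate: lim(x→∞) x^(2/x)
This is an exponential indeterminate form.

For exponential indeterminate forms, take the natural log:
  Let L = lim(x→∞) x^(2/x)
  Then ln(L) = lim(x→∞) [exponent × ln(base)]
  Evaluate using L'Hôpital or standard limits, then exponentiate.
  L = 1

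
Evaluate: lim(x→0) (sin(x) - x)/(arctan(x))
This is a 0/0 indeterminate form.

Apply L'Hôpital's rule: differentiate numerator and denominator separately.
  f(x) = -x + sin(x)   ⇒   f'(x) = cos(x) - 1
  g(x) = atan(x)   ⇒   g'(x) = 1/(x^2 + 1)
  lim(x→0) f'(x)/g'(x) = lim(x→0) (cos(x) - 1)/(1/(x^2 + 1))
  = 0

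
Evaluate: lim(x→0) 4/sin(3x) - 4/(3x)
This is an ∞-∞ indeterminate form.

Combine fractions or rationalize to convert ∞-∞ to 0/0 form:
  lim(x→0) 4/sin(3x) - 4/(3x) = 0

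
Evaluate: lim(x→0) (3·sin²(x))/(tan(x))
This is a 0/0 indeterminate form.

Apply L'Hôpital's rule: differentiate numerator and denominator separately.
  f(x) = 3·sin(x)^2   ⇒   f'(x) = 6·sin(x)·cos(x)
  g(x) = tan(x)   ⇒   g'(x) = tan(x)^2 + 1
  lim(x→0) f'(x)/g'(x) = lim(x→0) (6·sin(x)·cos(x))/(tan(x)^2 + 1)
  = 0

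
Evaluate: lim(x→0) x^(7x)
This is an exponential indeterminate form.

For exponential indeterminate forms, take the natural log:
  Let L = lim(x→0) x^(7x)
  Then ln(L) = lim(x→0) [exponent × ln(base)]
  Evaluate using L'Hôpital or standard limits, then exponentiate.
  L = 1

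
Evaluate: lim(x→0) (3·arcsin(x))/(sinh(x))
This is a 0/0 indeterminate form.

Apply L'Hôpital's rule: differentiate numerator and denominator separately.
  f(x) = 3·asin(x)   ⇒   f'(x) = 3/sqrt(1 - x^2)
  g(x) = sinh(x)   ⇒   g'(x) = cosh(x)
  lim(x→0) f'(x)/g'(x) = lim(x→0) (3/sqrt(1 - x^2))/(cosh(x))
  = 3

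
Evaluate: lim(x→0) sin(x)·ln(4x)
This is a 0·∞ indeterminate form.

Rewrite 0·∞ as a quotient (0/0 or ∞/∞ form), then apply L'Hôpital's rule:
  lim(x→0) sin(x)·ln(4x) = 0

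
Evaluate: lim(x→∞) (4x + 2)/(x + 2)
This is an ∞/∞ indeterminate form.

Apply L'Hôpital's rule: differentiate numerator and denominator separately.
  f(x) = 4·x + 2   ⇒   f'(x) = 4
  g(x) = x + 2   ⇒   g'(x) = 1
  lim(x→∞) f'(x)/g'(x) = lim(x→∞) (4)/(1)
  = 4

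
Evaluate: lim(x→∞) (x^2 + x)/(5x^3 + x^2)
This is an ∞/∞ indeterminate form.

Apply L'Hôpital's rule: differentiate numerator and denominator separately.
  f(x) = x^2 + x   ⇒   f'(x) = 2·x + 1
  g(x) = 5·x^3 + x^2   ⇒   g'(x) = 15·x^2 + 2·x
  lim(x→∞) f'(x)/g'(x) = lim(x→∞) (2·x + 1)/(15·x^2 + 2·x)
  = 0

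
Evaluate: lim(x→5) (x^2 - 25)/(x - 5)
This is a standard limit.

Factor or rationalize the expression:
  lim(x→5) (x^2 - 25)/(x - 5) = 10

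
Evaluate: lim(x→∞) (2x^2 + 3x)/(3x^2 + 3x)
This is an ∞/∞ indeterminate form.

Apply L'Hôpital's rule: differentiate numerator and denominator separately.
  f(x) = 2·x^2 + 3·x   ⇒   f'(x) = 4·x + 3
  g(x) = 3·x^2 + 3·x   ⇒   g'(x) = 6·x + 3
  lim(x→∞) f'(x)/g'(x) = lim(x→∞) (4·x + 3)/(6·x + 3)
  = 2/3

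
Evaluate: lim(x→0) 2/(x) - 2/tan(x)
This is an ∞-∞ indeterminate form.

Combine fractions or rationalize to convert ∞-∞ to 0/0 form:
  lim(x→0) 2/(x) - 2/tan(x) = 0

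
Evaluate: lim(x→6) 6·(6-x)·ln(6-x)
This is a 0·∞ indeterminate form.

Rewrite 0·∞ as a quotient (0/0 or ∞/∞ form), then apply L'Hôpital's rule:
  lim(x→6) 6·(6-x)·ln(6-x) = 0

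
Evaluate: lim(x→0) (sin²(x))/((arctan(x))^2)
This is a 0/0 indeterminate form.

Apply L'Hôpital's rule: differentiate numerator and denominator separately.
  f(x) = sin(x)^2   ⇒   f'(x) = 2·sin(x)·cos(x)
  g(x) = atan(x)^2   ⇒   g'(x) = 2·atan(x)/(x^2 + 1)
  lim(x→0) f'(x)/g'(x) = lim(x→0) (2·sin(x)·cos(x))/(2·atan(x)/(x^2 + 1))
  = 1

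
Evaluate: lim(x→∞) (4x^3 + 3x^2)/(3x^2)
This is an ∞/∞ indeterminate form.

Apply L'Hôpital's rule: differentiate numerator and denominator separately.
  f(x) = 4·x^3 + 3·x^2   ⇒   f'(x) = 12·x^2 + 6·x
  g(x) = 3·x^2   ⇒   g'(x) = 6·x
  lim(x→∞) f'(x)/g'(x) = lim(x→∞) (12·x^2 + 6·x)/(6·x)
  = ∞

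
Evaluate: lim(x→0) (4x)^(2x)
This is an exponential indeterminate form.

For exponential indeterminate forms, take the natural log:
  Let L = lim(x→0) (4x)^(2x)
  Then ln(L) = lim(x→0) [exponent × ln(base)]
  Evaluate using L'Hôpital or standard limits, then exponentiate.
  L = 1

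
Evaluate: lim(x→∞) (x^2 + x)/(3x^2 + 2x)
This is an ∞/∞ indeterminate form.

Apply L'Hôpital's rule: differentiate numerator and denominator separately.
  f(x) = x^2 + x   ⇒   f'(x) = 2·x + 1
  g(x) = 3·x^2 + 2·x   ⇒   g'(x) = 6·x + 2
  lim(x→∞) f'(x)/g'(x) = lim(x→∞) (2·x + 1)/(6·x + 2)
  = 1/3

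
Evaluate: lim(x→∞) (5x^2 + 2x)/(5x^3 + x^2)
This is an ∞/∞ indeterminate form.

Apply L'Hôpital's rule: differentiate numerator and denominator separately.
  f(x) = 5·x^2 + 2·x   ⇒   f'(x) = 10·x + 2
  g(x) = 5·x^3 + x^2   ⇒   g'(x) = 15·x^2 + 2·x
  lim(x→∞) f'(x)/g'(x) = lim(x→∞) (10·x + 2)/(15·x^2 + 2·x)
  = 0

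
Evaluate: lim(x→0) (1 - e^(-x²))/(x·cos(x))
This is a 0/0 indeterminate form.

Apply L'Hôpital's rule: differentiate numerator and denominator separately.
  f(x) = 1 - e^(-x^2)   ⇒   f'(x) = 2·x·e^(-x^2)
  g(x) = x·cos(x)   ⇒   g'(x) = -x·sin(x) + cos(x)
  lim(x→0) f'(x)/g'(x) = lim(x→0) (2·x·e^(-x^2))/(-x·sin(x) + cos(x))
  = 0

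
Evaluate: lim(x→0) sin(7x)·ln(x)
This is a 0·∞ indeterminate form.

Rewrite 0·∞ as a quotient (0/0 or ∞/∞ form), then apply L'Hôpital's rule:
  lim(x→0) sin(7x)·ln(x) = 0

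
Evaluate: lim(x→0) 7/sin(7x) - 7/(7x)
This is an ∞-∞ indeterminate form.

Combine fractions or rationalize to convert ∞-∞ to 0/0 form:
  lim(x→0) 7/sin(7x) - 7/(7x) = 0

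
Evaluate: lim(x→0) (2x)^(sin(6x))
This is an exponential indeterminate form.

For exponential indeterminate forms, take the natural log:
  Let L = lim(x→0) (2x)^(sin(6x))
  Then ln(L) = lim(x→0) [exponent × ln(base)]
  Evaluate using L'Hôpital or standard limits, then exponentiate.
  L = 1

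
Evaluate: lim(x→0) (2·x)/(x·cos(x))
This is a 0/0 indeterminate form.

Apply L'Hôpital's rule: differentiate numerator and denominator separately.
  f(x) = 2·x   ⇒   f'(x) = 2
  g(x) = x·cos(x)   ⇒   g'(x) = -x·sin(x) + cos(x)
  lim(x→0) f'(x)/g'(x) = lim(x→0) (2)/(-x·sin(x) + cos(x))
  = 2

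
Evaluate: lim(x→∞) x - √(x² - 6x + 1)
This is an ∞-∞ indeterminate form.

Combine fractions or rationalize to convert ∞-∞ to 0/0 form:
  lim(x→∞) x - √(x² - 6x + 1) = 3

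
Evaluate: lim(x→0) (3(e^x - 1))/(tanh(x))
This is a 0/0 indeterminate form.

Apply L'Hôpital's rule: differentiate numerator and denominator separately.
  f(x) = 3·e^(x) - 3   ⇒   f'(x) = 3·e^(x)
  g(x) = tanh(x)   ⇒   g'(x) = 1 - tanh(x)^2
  lim(x→0) f'(x)/g'(x) = lim(x→0) (3·e^(x))/(1 - tanh(x)^2)
  = 3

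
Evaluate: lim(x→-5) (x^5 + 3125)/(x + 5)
This is a standard limit.

Factor or rationalize the expression:
  lim(x→-5) (x^5 + 3125)/(x + 5) = 3125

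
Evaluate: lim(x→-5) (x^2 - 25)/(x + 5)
This is a standard limit.

Factor or rationalize the expression:
  lim(x→-5) (x^2 - 25)/(x + 5) = -10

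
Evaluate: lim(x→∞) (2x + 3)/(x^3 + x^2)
This is an ∞/∞ indeterminate form.

Apply L'Hôpital's rule: differentiate numerator and denominator separately.
  f(x) = 2·x + 3   ⇒   f'(x) = 2
  g(x) = x^3 + x^2   ⇒   g'(x) = 3·x^2 + 2·x
  lim(x→∞) f'(x)/g'(x) = lim(x→∞) (2)/(3·x^2 + 2·x)
  = 0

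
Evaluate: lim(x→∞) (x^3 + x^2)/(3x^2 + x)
This is an ∞/∞ indeterminate form.

Apply L'Hôpital's rule: differentiate numerator and denominator separately.
  f(x) = x^3 + x^2   ⇒   f'(x) = 3·x^2 + 2·x
  g(x) = 3·x^2 + x   ⇒   g'(x) = 6·x + 1
  lim(x→∞) f'(x)/g'(x) = lim(x→∞) (3·x^2 + 2·x)/(6·x + 1)
  = ∞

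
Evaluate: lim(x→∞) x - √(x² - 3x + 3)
This is an ∞-∞ indeterminate form.

Combine fractions or rationalize to convert ∞-∞ to 0/0 form:
  lim(x→∞) x - √(x² - 3x + 3) = 3/2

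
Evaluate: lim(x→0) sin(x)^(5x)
This is an exponential indeterminate form.

For exponential indeterminate forms, take the natural log:
  Let L = lim(x→0) sin(x)^(5x)
  Then ln(L) = lim(x→0) [exponent × ln(base)]
  Evaluate using L'Hôpital or standard limits, then exponentiate.
  L = 1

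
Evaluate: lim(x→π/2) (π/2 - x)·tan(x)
This is a 0·∞ indeterminate form.

Rewrite 0·∞ as a quotient (0/0 or ∞/∞ form), then apply L'Hôpital's rule:
  lim(x→π/2) (π/2 - x)·tan(x) = 1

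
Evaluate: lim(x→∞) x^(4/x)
This is an exponential indeterminate form.

For exponential indeterminate forms, take the natural log:
  Let L = lim(x→∞) x^(4/x)
  Then ln(L) = lim(x→∞) [exponent × ln(base)]
  Evaluate using L'Hôpital or standard limits, then exponentiate.
  L = 1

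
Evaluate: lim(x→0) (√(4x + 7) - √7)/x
This is a standard limit.

Factor or rationalize the expression:
  lim(x→0) (√(4x + 7) - √7)/x = 2·sqrt(7)/7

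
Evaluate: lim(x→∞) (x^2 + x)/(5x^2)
This is an ∞/∞ indeterminate form.

Apply L'Hôpital's rule: differentiate numerator and denominator separately.
  f(x) = x^2 + x   ⇒   f'(x) = 2·x + 1
  g(x) = 5·x^2   ⇒   g'(x) = 10·x
  lim(x→∞) f'(x)/g'(x) = lim(x→∞) (2·x + 1)/(10·x)
  = 1/5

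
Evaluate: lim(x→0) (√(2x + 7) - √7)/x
This is a standard limit.

Factor or rationalize the expression:
  lim(x→0) (√(2x + 7) - √7)/x = sqrt(7)/7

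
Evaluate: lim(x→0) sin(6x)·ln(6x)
This is a 0·∞ indeterminate form.

Rewrite 0·∞ as a quotient (0/0 or ∞/∞ form), then apply L'Hôpital's rule:
  lim(x→0) sin(6x)·ln(6x) = 0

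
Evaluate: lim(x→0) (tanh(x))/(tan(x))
This is a 0/0 indeterminate form.

Apply L'Hôpital's rule: differentiate numerator and denominator separately.
  f(x) = tanh(x)   ⇒   f'(x) = 1 - tanh(x)^2
  g(x) = tan(x)   ⇒   g'(x) = tan(x)^2 + 1
  lim(x→0) f'(x)/g'(x) = lim(x→0) (1 - tanh(x)^2)/(tan(x)^2 + 1)
  = 1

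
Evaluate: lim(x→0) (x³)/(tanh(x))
This is a 0/0 indeterminate form.

Apply L'Hôpital's rule: differentiate numerator and denominator separately.
  f(x) = x^3   ⇒   f'(x) = 3·x^2
  g(x) = tanh(x)   ⇒   g'(x) = 1 - tanh(x)^2
  lim(x→0) f'(x)/g'(x) = lim(x→0) (3·x^2)/(1 - tanh(x)^2)
  = 0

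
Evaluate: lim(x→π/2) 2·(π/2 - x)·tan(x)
This is a 0·∞ indeterminate form.

Rewrite 0·∞ as a quotient (0/0 or ∞/∞ form), then apply L'Hôpital's rule:
  lim(x→π/2) 2·(π/2 - x)·tan(x) = 2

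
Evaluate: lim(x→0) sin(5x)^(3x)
This is an exponential indeterminate form.

For exponential indeterminate forms, take the natural log:
  Let L = lim(x→0) sin(5x)^(3x)
  Then ln(L) = lim(x→0) [exponent × ln(base)]
  Evaluate using L'Hôpital or standard limits, then exponentiate.
  L = 1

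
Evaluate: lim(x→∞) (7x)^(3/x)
This is an exponential indeterminate form.

For exponential indeterminate forms, take the natural log:
  Let L = lim(x→∞) (7x)^(3/x)
  Then ln(L) = lim(x→∞) [exponent × ln(base)]
  Evaluate using L'Hôpital or standard limits, then exponentiate.
  L = 1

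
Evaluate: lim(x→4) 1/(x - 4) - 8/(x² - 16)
This is an ∞-∞ indeterminate form.

Combine fractions or rationalize to convert ∞-∞ to 0/0 form:
  lim(x→4) 1/(x - 4) - 8/(x² - 16) = 1/8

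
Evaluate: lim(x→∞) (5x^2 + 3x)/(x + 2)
This is an ∞/∞ indeterminate form.

Apply L'Hôpital's rule: differentiate numerator and denominator separately.
  f(x) = 5·x^2 + 3·x   ⇒   f'(x) = 10·x + 3
  g(x) = x + 2   ⇒   g'(x) = 1
  lim(x→∞) f'(x)/g'(x) = lim(x→∞) (10·x + 3)/(1)
  = ∞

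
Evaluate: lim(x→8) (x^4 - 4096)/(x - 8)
This is a standard limit.

Factor or rationalize the expression:
  lim(x→8) (x^4 - 4096)/(x - 8) = 2048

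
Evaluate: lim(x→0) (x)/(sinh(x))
This is a 0/0 indeterminate form.

Apply L'Hôpital's rule: differentiate numerator and denominator separately.
  f(x) = x   ⇒   f'(x) = 1
  g(x) = sinh(x)   ⇒   g'(x) = cosh(x)
  lim(x→0) f'(x)/g'(x) = lim(x→0) (1)/(cosh(x))
  = 1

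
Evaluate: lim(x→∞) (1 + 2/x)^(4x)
This is an exponential indeterminate form.

For exponential indeterminate forms, take the natural log:
  Let L = lim(x→∞) (1 + 2/x)^(4x)
  Then ln(L) = lim(x→∞) [exponent × ln(base)]
  Evaluate using L'Hôpital or standard limits, then exponentiate.
  L = e^(8)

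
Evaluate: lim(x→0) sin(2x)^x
This is an exponential indeterminate form.

For exponential indeterminate forms, take the natural log:
  Let L = lim(x→0) sin(2x)^x
  Then ln(L) = lim(x→0) [exponent × ln(base)]
  Evaluate using L'Hôpital or standard limits, then exponentiate.
  L = 1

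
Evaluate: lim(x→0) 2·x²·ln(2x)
This is a 0·∞ indeterminate form.

Rewrite 0·∞ as a quotient (0/0 or ∞/∞ form), then apply L'Hôpital's rule:
  lim(x→0) 2·x²·ln(2x) = 0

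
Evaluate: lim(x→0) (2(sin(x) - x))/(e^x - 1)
This is a 0/0 indeterminate form.

Apply L'Hôpital's rule: differentiate numerator and denominator separately.
  f(x) = -2·x + 2·sin(x)   ⇒   f'(x) = 2·cos(x) - 2
  g(x) = e^(x) - 1   ⇒   g'(x) = e^(x)
  lim(x→0) f'(x)/g'(x) = lim(x→0) (2·cos(x) - 2)/(e^(x))
  = 0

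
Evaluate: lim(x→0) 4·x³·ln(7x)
This is a 0·∞ indeterminate form.

Rewrite 0·∞ as a quotient (0/0 or ∞/∞ form), then apply L'Hôpital's rule:
  lim(x→0) 4·x³·ln(7x) = 0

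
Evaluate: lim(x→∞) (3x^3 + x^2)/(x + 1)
This is an ∞/∞ indeterminate form.

Apply L'Hôpital's rule: differentiate numerator and denominator separately.
  f(x) = 3·x^3 + x^2   ⇒   f'(x) = 9·x^2 + 2·x
  g(x) = x + 1   ⇒   g'(x) = 1
  lim(x→∞) f'(x)/g'(x) = lim(x→∞) (9·x^2 + 2·x)/(1)
  = ∞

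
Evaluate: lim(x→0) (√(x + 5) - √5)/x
This is a standard limit.

Factor or rationalize the expression:
  lim(x→0) (√(x + 5) - √5)/x = sqrt(5)/10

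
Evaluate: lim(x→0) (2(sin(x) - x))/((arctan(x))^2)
This is a 0/0 indeterminate form.

Apply L'Hôpital's rule: differentiate numerator and denominator separately.
  f(x) = -2·x + 2·sin(x)   ⇒   f'(x) = 2·cos(x) - 2
  g(x) = atan(x)^2   ⇒   g'(x) = 2·atan(x)/(x^2 + 1)
  lim(x→0) f'(x)/g'(x) = lim(x→0) (2·cos(x) - 2)/(2·atan(x)/(x^2 + 1))
  = 0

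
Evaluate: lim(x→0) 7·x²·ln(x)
This is a 0·∞ indeterminate form.

Rewrite 0·∞ as a quotient (0/0 or ∞/∞ form), then apply L'Hôpital's rule:
  lim(x→0) 7·x²·ln(x) = 0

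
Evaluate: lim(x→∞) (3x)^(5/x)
This is an exponential indeterminate form.

For exponential indeterminate forms, take the natural log:
  Let L = lim(x→∞) (3x)^(5/x)
  Then ln(L) = lim(x→∞) [exponent × ln(base)]
  Evaluate using L'Hôpital or standard limits, then exponentiate.
  L = 1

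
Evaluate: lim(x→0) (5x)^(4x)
This is an exponential indeterminate form.

For exponential indeterminate forms, take the natural log:
  Let L = lim(x→0) (5x)^(4x)
  Then ln(L) = lim(x→0) [exponent × ln(base)]
  Evaluate using L'Hôpital or standard limits, then exponentiate.
  L = 1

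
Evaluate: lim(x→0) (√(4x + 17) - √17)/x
This is a standard limit.

Factor or rationalize the expression:
  lim(x→0) (√(4x + 17) - √17)/x = 2·sqrt(17)/17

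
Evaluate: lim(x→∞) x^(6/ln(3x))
This is an exponential indeterminate form.

For exponential indeterminate forms, take the natural log:
  Let L = lim(x→∞) x^(6/ln(3x))
  Then ln(L) = lim(x→∞) [exponent × ln(base)]
  Evaluate using L'Hôpital or standard limits, then exponentiate.
  L = e^(6)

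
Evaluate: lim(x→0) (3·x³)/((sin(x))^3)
This is a 0/0 indeterminate form.

Apply L'Hôpital's rule: differentiate numerator and denominator separately.
  f(x) = 3·x^3   ⇒   f'(x) = 9·x^2
  g(x) = sin(x)^3   ⇒   g'(x) = 3·sin(x)^2·cos(x)
  lim(x→0) f'(x)/g'(x) = lim(x→0) (9·x^2)/(3·sin(x)^2·cos(x))
  = 3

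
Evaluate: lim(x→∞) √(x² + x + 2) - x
This is an ∞-∞ indeterminate form.

Combine fractions or rationalize to convert ∞-∞ to 0/0 form:
  lim(x→∞) √(x² + x + 2) - x = 1/2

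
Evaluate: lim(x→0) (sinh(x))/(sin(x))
This is a 0/0 indeterminate form.

Apply L'Hôpital's rule: differentiate numerator and denominator separately.
  f(x) = sinh(x)   ⇒   f'(x) = cosh(x)
  g(x) = sin(x)   ⇒   g'(x) = cos(x)
  lim(x→0) f'(x)/g'(x) = lim(x→0) (cosh(x))/(cos(x))
  = 1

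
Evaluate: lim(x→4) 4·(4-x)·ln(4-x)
This is a 0·∞ indeterminate form.

Rewrite 0·∞ as a quotient (0/0 or ∞/∞ form), then apply L'Hôpital's rule:
  lim(x→4) 4·(4-x)·ln(4-x) = 0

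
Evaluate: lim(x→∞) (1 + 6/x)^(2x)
This is an exponential indeterminate form.

For exponential indeterminate forms, take the natural log:
  Let L = lim(x→∞) (1 + 6/x)^(2x)
  Then ln(L) = lim(x→∞) [exponent × ln(base)]
  Evaluate using L'Hôpital or standard limits, then exponentiate.
  L = e^(12)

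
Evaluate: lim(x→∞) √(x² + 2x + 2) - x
This is an ∞-∞ indeterminate form.

Combine fractions or rationalize to convert ∞-∞ to 0/0 form:
  lim(x→∞) √(x² + 2x + 2) - x = 1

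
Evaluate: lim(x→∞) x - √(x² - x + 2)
This is an ∞-∞ indeterminate form.

Combine fractions or rationalize to convert ∞-∞ to 0/0 form:
  lim(x→∞) x - √(x² - x + 2) = 1/2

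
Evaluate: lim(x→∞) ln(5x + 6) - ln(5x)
This is an ∞-∞ indeterminate form.

Combine fractions or rationalize to convert ∞-∞ to 0/0 form:
  lim(x→∞) ln(5x + 6) - ln(5x) = 0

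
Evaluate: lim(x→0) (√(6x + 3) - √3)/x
This is a standard limit.

Factor or rationalize the expression:
  lim(x→0) (√(6x + 3) - √3)/x = sqrt(3)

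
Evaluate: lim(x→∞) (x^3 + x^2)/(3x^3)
This is an ∞/∞ indeterminate form.

Apply L'Hôpital's rule: differentiate numerator and denominator separately.
  f(x) = x^3 + x^2   ⇒   f'(x) = 3·x^2 + 2·x
  g(x) = 3·x^3   ⇒   g'(x) = 9·x^2
  lim(x→∞) f'(x)/g'(x) = lim(x→∞) (3·x^2 + 2·x)/(9·x^2)
  = 1/3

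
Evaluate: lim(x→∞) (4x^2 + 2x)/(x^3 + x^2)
This is an ∞/∞ indeterminate form.

Apply L'Hôpital's rule: differentiate numerator and denominator separately.
  f(x) = 4·x^2 + 2·x   ⇒   f'(x) = 8·x + 2
  g(x) = x^3 + x^2   ⇒   g'(x) = 3·x^2 + 2·x
  lim(x→∞) f'(x)/g'(x) = lim(x→∞) (8·x + 2)/(3·x^2 + 2·x)
  = 0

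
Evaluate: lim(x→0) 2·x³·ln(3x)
This is a 0·∞ indeterminate form.

Rewrite 0·∞ as a quotient (0/0 or ∞/∞ form), then apply L'Hôpital's rule:
  lim(x→0) 2·x³·ln(3x) = 0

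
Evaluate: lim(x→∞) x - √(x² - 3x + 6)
This is an ∞-∞ indeterminate form.

Combine fractions or rationalize to convert ∞-∞ to 0/0 form:
  lim(x→∞) x - √(x² - 3x + 6) = 3/2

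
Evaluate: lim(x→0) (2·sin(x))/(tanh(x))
This is a 0/0 indeterminate form.

Apply L'Hôpital's rule: differentiate numerator and denominator separately.
  f(x) = 2·sin(x)   ⇒   f'(x) = 2·cos(x)
  g(x) = tanh(x)   ⇒   g'(x) = 1 - tanh(x)^2
  lim(x→0) f'(x)/g'(x) = lim(x→0) (2·cos(x))/(1 - tanh(x)^2)
  = 2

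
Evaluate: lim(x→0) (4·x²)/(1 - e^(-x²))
This is a 0/0 indeterminate form.

Apply L'Hôpital's rule: differentiate numerator and denominator separately.
  f(x) = 4·x^2   ⇒   f'(x) = 8·x
  g(x) = 1 - e^(-x^2)   ⇒   g'(x) = 2·x·e^(-x^2)
  lim(x→0) f'(x)/g'(x) = lim(x→0) (8·x)/(2·x·e^(-x^2))
  = 4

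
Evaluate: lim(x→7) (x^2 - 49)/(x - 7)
This is a standard limit.

Factor or rationalize the expression:
  lim(x→7) (x^2 - 49)/(x - 7) = 14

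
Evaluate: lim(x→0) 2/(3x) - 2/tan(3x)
This is an ∞-∞ indeterminate form.

Combine fractions or rationalize to convert ∞-∞ to 0/0 form:
  lim(x→0) 2/(3x) - 2/tan(3x) = 0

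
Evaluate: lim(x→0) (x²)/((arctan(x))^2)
This is a 0/0 indeterminate form.

Apply L'Hôpital's rule: differentiate numerator and denominator separately.
  f(x) = x^2   ⇒   f'(x) = 2·x
  g(x) = atan(x)^2   ⇒   g'(x) = 2·atan(x)/(x^2 + 1)
  lim(x→0) f'(x)/g'(x) = lim(x→0) (2·x)/(2·atan(x)/(x^2 + 1))
  = 1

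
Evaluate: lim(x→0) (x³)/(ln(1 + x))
This is a 0/0 indeterminate form.

Apply L'Hôpital's rule: differentiate numerator and denominator separately.
  f(x) = x^3   ⇒   f'(x) = 3·x^2
  g(x) = ln(x + 1)   ⇒   g'(x) = 1/(x + 1)
  lim(x→0) f'(x)/g'(x) = lim(x→0) (3·x^2)/(1/(x + 1))
  = 0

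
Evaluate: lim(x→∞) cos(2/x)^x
This is an exponential indeterminate form.

For exponential indeterminate forms, take the natural log:
  Let L = lim(x→∞) cos(2/x)^x
  Then ln(L) = lim(x→∞) [exponent × ln(base)]
  Evaluate using L'Hôpital or standard limits, then exponentiate.
  L = 1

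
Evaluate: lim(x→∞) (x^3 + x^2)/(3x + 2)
This is an ∞/∞ indeterminate form.

Apply L'Hôpital's rule: differentiate numerator and denominator separately.
  f(x) = x^3 + x^2   ⇒   f'(x) = 3·x^2 + 2·x
  g(x) = 3·x + 2   ⇒   g'(x) = 3
  lim(x→∞) f'(x)/g'(x) = lim(x→∞) (3·x^2 + 2·x)/(3)
  = ∞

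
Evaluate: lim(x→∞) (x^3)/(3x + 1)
This is an ∞/∞ indeterminate form.

Apply L'Hôpital's rule: differentiate numerator and denominator separately.
  f(x) = x^3   ⇒   f'(x) = 3·x^2
  g(x) = 3·x + 1   ⇒   g'(x) = 3
  lim(x→∞) f'(x)/g'(x) = lim(x→∞) (3·x^2)/(3)
  = ∞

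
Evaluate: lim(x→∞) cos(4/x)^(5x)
This is an exponential indeterminate form.

For exponential indeterminate forms, take the natural log:
  Let L = lim(x→∞) cos(4/x)^(5x)
  Then ln(L) = lim(x→∞) [exponent × ln(base)]
  Evaluate using L'Hôpital or standard limits, then exponentiate.
  L = 1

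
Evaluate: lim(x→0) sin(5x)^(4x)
This is an exponential indeterminate form.

For exponential indeterminate forms, take the natural log:
  Let L = lim(x→0) sin(5x)^(4x)
  Then ln(L) = lim(x→0) [exponent × ln(base)]
  Evaluate using L'Hôpital or standard limits, then exponentiate.
  L = 1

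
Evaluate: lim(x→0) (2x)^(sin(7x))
This is an exponential indeterminate form.

For exponential indeterminate forms, take the natural log:
  Let L = lim(x→0) (2x)^(sin(7x))
  Then ln(L) = lim(x→0) [exponent × ln(base)]
  Evaluate using L'Hôpital or standard limits, then exponentiate.
  L = 1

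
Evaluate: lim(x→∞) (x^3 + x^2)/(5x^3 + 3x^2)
This is an ∞/∞ indeterminate form.

Apply L'Hôpital's rule: differentiate numerator and denominator separately.
  f(x) = x^3 + x^2   ⇒   f'(x) = 3·x^2 + 2·x
  g(x) = 5·x^3 + 3·x^2   ⇒   g'(x) = 15·x^2 + 6·x
  lim(x→∞) f'(x)/g'(x) = lim(x→∞) (3·x^2 + 2·x)/(15·x^2 + 6·x)
  = 1/5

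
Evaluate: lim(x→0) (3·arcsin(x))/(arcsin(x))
This is a 0/0 indeterminate form.

Apply L'Hôpital's rule: differentiate numerator and denominator separately.
  f(x) = 3·asin(x)   ⇒   f'(x) = 3/sqrt(1 - x^2)
  g(x) = asin(x)   ⇒   g'(x) = 1/sqrt(1 - x^2)
  lim(x→0) f'(x)/g'(x) = lim(x→0) (3/sqrt(1 - x^2))/(1/sqrt(1 - x^2))
  = 3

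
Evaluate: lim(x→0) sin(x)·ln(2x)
This is a 0·∞ indeterminate form.

Rewrite 0·∞ as a quotient (0/0 or ∞/∞ form), then apply L'Hôpital's rule:
  lim(x→0) sin(x)·ln(2x) = 0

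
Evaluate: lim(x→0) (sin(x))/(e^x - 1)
This is a 0/0 indeterminate form.

Apply L'Hôpital's rule: differentiate numerator and denominator separately.
  f(x) = sin(x)   ⇒   f'(x) = cos(x)
  g(x) = e^(x) - 1   ⇒   g'(x) = e^(x)
  lim(x→0) f'(x)/g'(x) = lim(x→0) (cos(x))/(e^(x))
  = 1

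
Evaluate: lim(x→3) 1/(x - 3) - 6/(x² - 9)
This is an ∞-∞ indeterminate form.

Combine fractions or rationalize to convert ∞-∞ to 0/0 form:
  lim(x→3) 1/(x - 3) - 6/(x² - 9) = 1/6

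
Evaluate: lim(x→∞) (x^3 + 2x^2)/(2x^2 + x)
This is an ∞/∞ indeterminate form.

Apply L'Hôpital's rule: differentiate numerator and denominator separately.
  f(x) = x^3 + 2·x^2   ⇒   f'(x) = 3·x^2 + 4·x
  g(x) = 2·x^2 + x   ⇒   g'(x) = 4·x + 1
  lim(x→∞) f'(x)/g'(x) = lim(x→∞) (3·x^2 + 4·x)/(4·x + 1)
  = ∞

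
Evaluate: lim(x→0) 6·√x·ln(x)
This is a 0·∞ indeterminate form.

Rewrite 0·∞ as a quotient (0/0 or ∞/∞ form), then apply L'Hôpital's rule:
  lim(x→0) 6·√x·ln(x) = 0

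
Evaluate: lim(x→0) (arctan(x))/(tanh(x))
This is a 0/0 indeterminate form.

Apply L'Hôpital's rule: differentiate numerator and denominator separately.
  f(x) = atan(x)   ⇒   f'(x) = 1/(x^2 + 1)
  g(x) = tanh(x)   ⇒   g'(x) = 1 - tanh(x)^2
  lim(x→0) f'(x)/g'(x) = lim(x→0) (1/(x^2 + 1))/(1 - tanh(x)^2)
  = 1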